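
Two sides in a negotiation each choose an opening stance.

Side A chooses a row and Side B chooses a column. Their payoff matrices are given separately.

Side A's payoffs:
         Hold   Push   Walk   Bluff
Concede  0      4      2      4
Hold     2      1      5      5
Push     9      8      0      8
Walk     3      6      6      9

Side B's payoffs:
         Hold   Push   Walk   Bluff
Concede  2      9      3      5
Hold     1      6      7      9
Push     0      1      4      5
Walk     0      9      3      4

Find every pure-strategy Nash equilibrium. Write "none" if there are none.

Side A against Hold: payoffs 0, 2, 9, 3 → best response Push.
Side A against Push: payoffs 4, 1, 8, 6 → best response Push.
Side A against Walk: payoffs 2, 5, 0, 6 → best response Walk.
Side A against Bluff: payoffs 4, 5, 8, 9 → best response Walk.
Side B against Concede: payoffs 2, 9, 3, 5 → best response Push.
Side B against Hold: payoffs 1, 6, 7, 9 → best response Bluff.
Side B against Push: payoffs 0, 1, 4, 5 → best response Bluff.
Side B against Walk: payoffs 0, 9, 3, 4 → best response Push.
No profile is a mutual best response for all players.

none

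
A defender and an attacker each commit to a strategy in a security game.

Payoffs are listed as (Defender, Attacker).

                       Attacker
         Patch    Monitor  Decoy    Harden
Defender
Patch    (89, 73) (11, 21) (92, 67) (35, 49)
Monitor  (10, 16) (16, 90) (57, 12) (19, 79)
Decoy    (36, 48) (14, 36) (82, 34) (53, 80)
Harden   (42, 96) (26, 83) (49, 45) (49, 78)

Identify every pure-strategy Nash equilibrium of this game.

Pure-strategy Nash equilibria: (Patch, Patch) and (Decoy, Harden)

(Patch, Patch): Defender gets 89, best alternative 42; Attacker gets 73, best alternative 67. No profitable deviation — NE.
(Patch, Monitor): Defender can switch to Monitor (11 → 16). Not NE.
(Patch, Decoy): Attacker can switch to Patch (67 → 73). Not NE.
(Patch, Harden): Defender can switch to Decoy (35 → 53). Not NE.
(Monitor, Patch): Defender can switch to Patch (10 → 89). Not NE.
(Monitor, Monitor): Defender can switch to Harden (16 → 26). Not NE.
(Monitor, Decoy): Defender can switch to Patch (57 → 92). Not NE.
(Monitor, Harden): Defender can switch to Patch (19 → 35). Not NE.
(Decoy, Patch): Defender can switch to Patch (36 → 89). Not NE.
(Decoy, Harden): Defender gets 53, best alternative 49; Attacker gets 80, best alternative 48. No profitable deviation — NE.
(The remaining 6 profiles each have a profitable deviation by the same check.)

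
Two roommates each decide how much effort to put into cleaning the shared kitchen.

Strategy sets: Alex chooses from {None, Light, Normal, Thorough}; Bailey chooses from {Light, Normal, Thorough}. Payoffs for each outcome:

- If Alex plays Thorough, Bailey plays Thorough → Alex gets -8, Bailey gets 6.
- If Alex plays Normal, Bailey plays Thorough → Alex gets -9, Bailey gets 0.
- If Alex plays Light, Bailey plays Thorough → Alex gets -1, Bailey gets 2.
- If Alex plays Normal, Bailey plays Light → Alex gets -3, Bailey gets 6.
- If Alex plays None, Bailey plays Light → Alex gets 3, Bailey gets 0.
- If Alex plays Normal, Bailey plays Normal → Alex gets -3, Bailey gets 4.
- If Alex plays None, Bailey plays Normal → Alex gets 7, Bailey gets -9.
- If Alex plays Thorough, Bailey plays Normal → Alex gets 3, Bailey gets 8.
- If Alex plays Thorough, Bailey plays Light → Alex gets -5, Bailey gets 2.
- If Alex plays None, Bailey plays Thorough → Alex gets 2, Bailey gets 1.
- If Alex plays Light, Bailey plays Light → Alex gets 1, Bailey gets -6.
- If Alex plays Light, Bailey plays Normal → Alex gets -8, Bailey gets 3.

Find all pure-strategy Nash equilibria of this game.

(None, Thorough)

Alex against Light: payoffs 3, 1, -3, -5 → best response None.
Alex against Normal: payoffs 7, -8, -3, 3 → best response None.
Alex against Thorough: payoffs 2, -1, -9, -8 → best response None.
Bailey against None: payoffs 0, -9, 1 → best response Thorough.
Bailey against Light: payoffs -6, 3, 2 → best response Normal.
Bailey against Normal: payoffs 6, 4, 0 → best response Light.
Bailey against Thorough: payoffs 2, 8, 6 → best response Normal.
Mutual best responses: (None, Thorough).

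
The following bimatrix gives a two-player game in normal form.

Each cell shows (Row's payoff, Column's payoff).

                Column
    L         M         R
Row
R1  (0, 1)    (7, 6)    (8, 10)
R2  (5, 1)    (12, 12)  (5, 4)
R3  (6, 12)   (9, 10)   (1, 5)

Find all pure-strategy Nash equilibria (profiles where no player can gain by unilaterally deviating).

(R1, L): Row can switch to R2 (0 → 5). Not NE.
(R1, M): Row can switch to R2 (7 → 12). Not NE.
(R1, R): Row gets 8, best alternative 5; Column gets 10, best alternative 6. No profitable deviation — NE.
(R2, L): Row can switch to R3 (5 → 6). Not NE.
(R2, M): Row gets 12, best alternative 9; Column gets 12, best alternative 4. No profitable deviation — NE.
(R2, R): Row can switch to R1 (5 → 8). Not NE.
(R3, L): Row gets 6, best alternative 5; Column gets 12, best alternative 10. No profitable deviation — NE.
(R3, M): Row can switch to R2 (9 → 12). Not NE.
(R3, R): Row can switch to R1 (1 → 8). Not NE.

Pure-strategy Nash equilibria: (R1, R); (R2, M); (R3, L)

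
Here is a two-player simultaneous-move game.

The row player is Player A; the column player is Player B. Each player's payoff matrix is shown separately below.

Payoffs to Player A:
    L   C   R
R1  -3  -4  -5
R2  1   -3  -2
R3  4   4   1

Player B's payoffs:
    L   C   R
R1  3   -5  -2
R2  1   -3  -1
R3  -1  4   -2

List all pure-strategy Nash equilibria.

(R1, L): Player A can switch to R2 (-3 → 1). Not NE.
(R1, C): Player A can switch to R2 (-4 → -3). Not NE.
(R1, R): Player A can switch to R2 (-5 → -2). Not NE.
(R2, L): Player A can switch to R3 (1 → 4). Not NE.
(R2, C): Player A can switch to R3 (-3 → 4). Not NE.
(R2, R): Player A can switch to R3 (-2 → 1). Not NE.
(R3, C): Player A gets 4, best alternative -3; Player B gets 4, best alternative -1. No profitable deviation — NE.
(The remaining 2 profiles each have a profitable deviation by the same check.)

The unique pure-strategy Nash equilibrium is (R3, C).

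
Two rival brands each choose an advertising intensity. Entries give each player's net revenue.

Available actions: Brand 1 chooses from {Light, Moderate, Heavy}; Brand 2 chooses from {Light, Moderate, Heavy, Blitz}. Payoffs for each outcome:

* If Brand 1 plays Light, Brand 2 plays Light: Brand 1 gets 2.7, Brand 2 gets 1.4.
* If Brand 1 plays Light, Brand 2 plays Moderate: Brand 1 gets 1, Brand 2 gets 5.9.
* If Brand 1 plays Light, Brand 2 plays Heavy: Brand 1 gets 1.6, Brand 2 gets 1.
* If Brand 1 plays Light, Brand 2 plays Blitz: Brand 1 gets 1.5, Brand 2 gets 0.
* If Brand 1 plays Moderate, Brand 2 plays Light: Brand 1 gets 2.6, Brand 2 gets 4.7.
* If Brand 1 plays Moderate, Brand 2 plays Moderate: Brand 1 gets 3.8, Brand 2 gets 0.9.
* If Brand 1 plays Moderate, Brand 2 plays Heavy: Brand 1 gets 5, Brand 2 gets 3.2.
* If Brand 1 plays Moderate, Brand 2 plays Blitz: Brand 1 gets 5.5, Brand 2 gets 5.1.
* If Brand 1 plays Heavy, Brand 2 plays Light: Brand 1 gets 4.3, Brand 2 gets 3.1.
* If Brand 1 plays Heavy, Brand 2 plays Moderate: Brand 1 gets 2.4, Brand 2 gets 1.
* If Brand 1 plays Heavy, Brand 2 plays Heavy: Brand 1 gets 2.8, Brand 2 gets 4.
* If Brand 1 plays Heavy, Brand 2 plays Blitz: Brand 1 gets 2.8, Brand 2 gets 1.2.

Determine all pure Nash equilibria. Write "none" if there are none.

Mark each player's best response to every combination of opponents' strategies; a profile where every player is best-responding is a pure Nash equilibrium.
Brand 1 against Light: payoffs 2.7, 2.6, 4.3 → best response Heavy.
Brand 1 against Moderate: payoffs 1, 3.8, 2.4 → best response Moderate.
Brand 1 against Heavy: payoffs 1.6, 5, 2.8 → best response Moderate.
Brand 1 against Blitz: payoffs 1.5, 5.5, 2.8 → best response Moderate.
Brand 2 against Light: payoffs 1.4, 5.9, 1, 0 → best response Moderate.
Brand 2 against Moderate: payoffs 4.7, 0.9, 3.2, 5.1 → best response Blitz.
Brand 2 against Heavy: payoffs 3.1, 1, 4, 1.2 → best response Heavy.
Mutual best responses: (Moderate, Blitz).

The unique pure-strategy Nash equilibrium is (Moderate, Blitz).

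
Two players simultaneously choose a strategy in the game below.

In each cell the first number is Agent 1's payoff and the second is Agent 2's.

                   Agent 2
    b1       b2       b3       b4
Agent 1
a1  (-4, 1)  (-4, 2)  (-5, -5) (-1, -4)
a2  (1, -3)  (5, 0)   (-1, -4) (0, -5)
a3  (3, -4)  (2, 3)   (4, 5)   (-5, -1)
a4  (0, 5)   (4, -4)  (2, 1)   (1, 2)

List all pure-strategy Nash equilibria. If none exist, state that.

Pure-strategy Nash equilibria: (a2, b2), (a3, b3)

Agent 1 against b1: payoffs -4, 1, 3, 0 → best response a3.
Agent 1 against b2: payoffs -4, 5, 2, 4 → best response a2.
Agent 1 against b3: payoffs -5, -1, 4, 2 → best response a3.
Agent 1 against b4: payoffs -1, 0, -5, 1 → best response a4.
Agent 2 against a1: payoffs 1, 2, -5, -4 → best response b2.
Agent 2 against a2: payoffs -3, 0, -4, -5 → best response b2.
Agent 2 against a3: payoffs -4, 3, 5, -1 → best response b3.
Agent 2 against a4: payoffs 5, -4, 1, 2 → best response b1.
Mutual best responses: (a2, b2); (a3, b3).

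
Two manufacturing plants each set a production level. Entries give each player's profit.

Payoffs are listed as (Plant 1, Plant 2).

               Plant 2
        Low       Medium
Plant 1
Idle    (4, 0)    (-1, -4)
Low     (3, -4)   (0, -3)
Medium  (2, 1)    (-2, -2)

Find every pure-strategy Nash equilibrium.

For each strategy profile, look for a profitable unilateral deviation.
(Idle, Low): Plant 1 gets 4, best alternative 3; Plant 2 gets 0, best alternative -4. No profitable deviation — NE.
(Idle, Medium): Plant 1 can switch to Low (-1 → 0). Not NE.
(Low, Low): Plant 1 can switch to Idle (3 → 4). Not NE.
(Low, Medium): Plant 1 gets 0, best alternative -1; Plant 2 gets -3, best alternative -4. No profitable deviation — NE.
(Medium, Low): Plant 1 can switch to Idle (2 → 4). Not NE.
(Medium, Medium): Plant 1 can switch to Idle (-2 → -1). Not NE.

(Idle, Low); (Low, Medium)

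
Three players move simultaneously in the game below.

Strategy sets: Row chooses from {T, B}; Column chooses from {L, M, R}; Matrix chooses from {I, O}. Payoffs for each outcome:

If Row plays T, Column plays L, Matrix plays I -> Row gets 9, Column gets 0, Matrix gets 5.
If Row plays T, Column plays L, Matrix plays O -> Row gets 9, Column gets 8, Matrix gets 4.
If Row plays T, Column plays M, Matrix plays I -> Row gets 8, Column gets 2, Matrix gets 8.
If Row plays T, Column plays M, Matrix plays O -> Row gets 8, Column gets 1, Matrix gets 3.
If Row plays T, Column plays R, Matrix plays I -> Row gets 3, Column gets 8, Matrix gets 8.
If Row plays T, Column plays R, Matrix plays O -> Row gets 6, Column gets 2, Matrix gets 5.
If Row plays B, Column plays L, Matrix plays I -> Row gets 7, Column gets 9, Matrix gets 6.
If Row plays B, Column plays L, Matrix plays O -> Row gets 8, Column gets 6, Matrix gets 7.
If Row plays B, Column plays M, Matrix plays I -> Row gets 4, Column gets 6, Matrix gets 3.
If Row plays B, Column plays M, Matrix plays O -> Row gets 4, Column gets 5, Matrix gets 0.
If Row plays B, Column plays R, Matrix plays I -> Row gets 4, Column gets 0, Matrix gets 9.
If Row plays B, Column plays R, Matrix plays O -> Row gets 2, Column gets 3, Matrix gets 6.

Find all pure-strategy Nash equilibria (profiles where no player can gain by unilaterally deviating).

There is no pure-strategy Nash equilibrium.

Row against (L, I): payoffs 9, 7 → best response T.
Row against (L, O): payoffs 9, 8 → best response T.
Row against (M, I): payoffs 8, 4 → best response T.
Row against (M, O): payoffs 8, 4 → best response T.
Row against (R, I): payoffs 3, 4 → best response B.
Row against (R, O): payoffs 6, 2 → best response T.
Column against (T, I): payoffs 0, 2, 8 → best response R.
Column against (T, O): payoffs 8, 1, 2 → best response L.
Column against (B, I): payoffs 9, 6, 0 → best response L.
Column against (B, O): payoffs 6, 5, 3 → best response L.
Matrix against (T, L): payoffs 5, 4 → best response I.
Matrix against (T, M): payoffs 8, 3 → best response I.
Matrix against (T, R): payoffs 8, 5 → best response I.
Matrix against (B, L): payoffs 6, 7 → best response O.
Matrix against (B, M): payoffs 3, 0 → best response I.
Matrix against (B, R): payoffs 9, 6 → best response I.
No profile is a mutual best response for all players.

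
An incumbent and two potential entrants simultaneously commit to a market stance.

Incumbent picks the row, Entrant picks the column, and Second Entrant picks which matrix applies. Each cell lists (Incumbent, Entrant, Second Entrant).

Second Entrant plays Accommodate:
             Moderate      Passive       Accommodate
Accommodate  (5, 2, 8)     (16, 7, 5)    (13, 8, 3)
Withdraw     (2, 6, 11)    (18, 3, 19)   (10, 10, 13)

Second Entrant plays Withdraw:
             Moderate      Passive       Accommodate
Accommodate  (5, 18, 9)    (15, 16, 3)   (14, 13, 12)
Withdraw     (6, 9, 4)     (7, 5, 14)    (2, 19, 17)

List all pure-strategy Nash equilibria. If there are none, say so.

Incumbent against (Moderate, Accommodate): payoffs 5, 2 → best response Accommodate.
Incumbent against (Moderate, Withdraw): payoffs 5, 6 → best response Withdraw.
Incumbent against (Passive, Accommodate): payoffs 16, 18 → best response Withdraw.
Incumbent against (Passive, Withdraw): payoffs 15, 7 → best response Accommodate.
Incumbent against (Accommodate, Accommodate): payoffs 13, 10 → best response Accommodate.
Incumbent against (Accommodate, Withdraw): payoffs 14, 2 → best response Accommodate.
Entrant against (Accommodate, Accommodate): payoffs 2, 7, 8 → best response Accommodate.
Entrant against (Accommodate, Withdraw): payoffs 18, 16, 13 → best response Moderate.
Entrant against (Withdraw, Accommodate): payoffs 6, 3, 10 → best response Accommodate.
Entrant against (Withdraw, Withdraw): payoffs 9, 5, 19 → best response Accommodate.
Second Entrant against (Accommodate, Moderate): payoffs 8, 9 → best response Withdraw.
Second Entrant against (Accommodate, Passive): payoffs 5, 3 → best response Accommodate.
Second Entrant against (Accommodate, Accommodate): payoffs 3, 12 → best response Withdraw.
Second Entrant against (Withdraw, Moderate): payoffs 11, 4 → best response Accommodate.
Second Entrant against (Withdraw, Passive): payoffs 19, 14 → best response Accommodate.
Second Entrant against (Withdraw, Accommodate): payoffs 13, 17 → best response Withdraw.
No profile is a mutual best response for all players.

This game has no pure Nash equilibrium.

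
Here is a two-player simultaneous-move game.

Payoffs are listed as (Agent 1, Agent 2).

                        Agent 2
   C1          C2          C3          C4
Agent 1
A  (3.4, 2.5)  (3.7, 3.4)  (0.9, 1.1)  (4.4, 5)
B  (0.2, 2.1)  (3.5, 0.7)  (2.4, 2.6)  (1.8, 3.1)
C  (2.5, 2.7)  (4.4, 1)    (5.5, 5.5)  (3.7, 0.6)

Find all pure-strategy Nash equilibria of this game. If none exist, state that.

(A, C4), (C, C3)

Agent 1 against C1: payoffs 3.4, 0.2, 2.5 → best response A.
Agent 1 against C2: payoffs 3.7, 3.5, 4.4 → best response C.
Agent 1 against C3: payoffs 0.9, 2.4, 5.5 → best response C.
Agent 1 against C4: payoffs 4.4, 1.8, 3.7 → best response A.
Agent 2 against A: payoffs 2.5, 3.4, 1.1, 5 → best response C4.
Agent 2 against B: payoffs 2.1, 0.7, 2.6, 3.1 → best response C4.
Agent 2 against C: payoffs 2.7, 1, 5.5, 0.6 → best response C3.
Mutual best responses: (A, C4); (C, C3).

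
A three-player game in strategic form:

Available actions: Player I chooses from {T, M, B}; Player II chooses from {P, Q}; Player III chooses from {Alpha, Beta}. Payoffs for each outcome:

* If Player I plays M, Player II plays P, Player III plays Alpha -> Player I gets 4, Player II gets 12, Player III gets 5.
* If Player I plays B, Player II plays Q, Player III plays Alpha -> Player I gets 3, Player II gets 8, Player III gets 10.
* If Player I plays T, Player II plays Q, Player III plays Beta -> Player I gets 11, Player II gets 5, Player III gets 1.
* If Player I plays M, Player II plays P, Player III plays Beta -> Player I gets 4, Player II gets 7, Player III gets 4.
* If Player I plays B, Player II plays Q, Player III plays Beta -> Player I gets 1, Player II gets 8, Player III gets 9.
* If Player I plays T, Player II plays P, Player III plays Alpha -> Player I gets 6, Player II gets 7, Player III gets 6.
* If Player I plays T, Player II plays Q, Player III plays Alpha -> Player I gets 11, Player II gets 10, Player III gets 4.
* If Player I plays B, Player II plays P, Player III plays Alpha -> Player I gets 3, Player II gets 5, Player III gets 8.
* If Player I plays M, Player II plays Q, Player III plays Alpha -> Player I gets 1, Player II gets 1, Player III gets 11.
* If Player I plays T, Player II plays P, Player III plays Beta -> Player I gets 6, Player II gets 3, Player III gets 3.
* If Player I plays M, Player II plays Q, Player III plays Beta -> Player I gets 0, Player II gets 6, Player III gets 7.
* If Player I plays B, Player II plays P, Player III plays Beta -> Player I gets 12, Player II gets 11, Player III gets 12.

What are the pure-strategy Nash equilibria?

(T, Q, Alpha), (B, P, Beta)

Mark each player's best response to every combination of opponents' strategies; a profile where every player is best-responding is a pure Nash equilibrium.
Player I against (P, Alpha): payoffs 6, 4, 3 → best response T.
Player I against (P, Beta): payoffs 6, 4, 12 → best response B.
Player I against (Q, Alpha): payoffs 11, 1, 3 → best response T.
Player I against (Q, Beta): payoffs 11, 0, 1 → best response T.
Player II against (T, Alpha): payoffs 7, 10 → best response Q.
Player II against (T, Beta): payoffs 3, 5 → best response Q.
Player II against (M, Alpha): payoffs 12, 1 → best response P.
Player II against (M, Beta): payoffs 7, 6 → best response P.
Player II against (B, Alpha): payoffs 5, 8 → best response Q.
Player II against (B, Beta): payoffs 11, 8 → best response P.
Player III against (T, P): payoffs 6, 3 → best response Alpha.
Player III against (T, Q): payoffs 4, 1 → best response Alpha.
Player III against (M, P): payoffs 5, 4 → best response Alpha.
Player III against (M, Q): payoffs 11, 7 → best response Alpha.
Player III against (B, P): payoffs 8, 12 → best response Beta.
Player III against (B, Q): payoffs 10, 9 → best response Alpha.
Mutual best responses: (T, Q, Alpha); (B, P, Beta).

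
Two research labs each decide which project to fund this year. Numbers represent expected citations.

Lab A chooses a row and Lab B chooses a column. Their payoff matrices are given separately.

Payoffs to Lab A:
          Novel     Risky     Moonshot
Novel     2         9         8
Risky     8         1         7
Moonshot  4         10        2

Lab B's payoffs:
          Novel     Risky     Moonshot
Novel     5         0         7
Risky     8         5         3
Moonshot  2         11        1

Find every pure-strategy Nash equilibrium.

The pure Nash equilibria are (Novel, Moonshot) and (Risky, Novel) and (Moonshot, Risky).

(Novel, Novel): Lab A can switch to Risky (2 → 8). Not NE.
(Novel, Risky): Lab A can switch to Moonshot (9 → 10). Not NE.
(Novel, Moonshot): Lab A gets 8, best alternative 7; Lab B gets 7, best alternative 5. No profitable deviation — NE.
(Risky, Novel): Lab A gets 8, best alternative 4; Lab B gets 8, best alternative 5. No profitable deviation — NE.
(Risky, Risky): Lab A can switch to Novel (1 → 9). Not NE.
(Risky, Moonshot): Lab A can switch to Novel (7 → 8). Not NE.
(Moonshot, Novel): Lab A can switch to Risky (4 → 8). Not NE.
(Moonshot, Risky): Lab A gets 10, best alternative 9; Lab B gets 11, best alternative 2. No profitable deviation — NE.
(Moonshot, Moonshot): Lab A can switch to Novel (2 → 8). Not NE.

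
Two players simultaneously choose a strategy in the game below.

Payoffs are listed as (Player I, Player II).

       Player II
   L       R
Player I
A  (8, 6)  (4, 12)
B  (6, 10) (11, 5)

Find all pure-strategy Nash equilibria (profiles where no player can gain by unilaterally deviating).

No pure-strategy Nash equilibrium.

Player I against L: payoffs 8, 6 → best response A.
Player I against R: payoffs 4, 11 → best response B.
Player II against A: payoffs 6, 12 → best response R.
Player II against B: payoffs 10, 5 → best response L.
No profile is a mutual best response for all players.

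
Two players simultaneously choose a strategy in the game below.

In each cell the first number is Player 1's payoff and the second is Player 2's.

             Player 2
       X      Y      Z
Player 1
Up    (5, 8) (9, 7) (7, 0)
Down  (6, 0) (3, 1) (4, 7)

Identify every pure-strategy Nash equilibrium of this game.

Mark each player's best response to every combination of opponents' strategies; a profile where every player is best-responding is a pure Nash equilibrium.
Player 1 against X: payoffs 5, 6 → best response Down.
Player 1 against Y: payoffs 9, 3 → best response Up.
Player 1 against Z: payoffs 7, 4 → best response Up.
Player 2 against Up: payoffs 8, 7, 0 → best response X.
Player 2 against Down: payoffs 0, 1, 7 → best response Z.
No profile is a mutual best response for all players.

This game has no pure Nash equilibrium.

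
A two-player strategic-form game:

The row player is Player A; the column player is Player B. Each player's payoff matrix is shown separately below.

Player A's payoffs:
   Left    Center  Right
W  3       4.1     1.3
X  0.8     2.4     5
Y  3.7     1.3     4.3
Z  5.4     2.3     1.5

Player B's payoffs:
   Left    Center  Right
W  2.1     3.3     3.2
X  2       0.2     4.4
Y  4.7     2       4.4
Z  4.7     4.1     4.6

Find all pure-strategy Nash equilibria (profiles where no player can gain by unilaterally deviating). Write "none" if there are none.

(W, Center) and (X, Right) and (Z, Left)

Player A against Left: payoffs 3, 0.8, 3.7, 5.4 → best response Z.
Player A against Center: payoffs 4.1, 2.4, 1.3, 2.3 → best response W.
Player A against Right: payoffs 1.3, 5, 4.3, 1.5 → best response X.
Player B against W: payoffs 2.1, 3.3, 3.2 → best response Center.
Player B against X: payoffs 2, 0.2, 4.4 → best response Right.
Player B against Y: payoffs 4.7, 2, 4.4 → best response Left.
Player B against Z: payoffs 4.7, 4.1, 4.6 → best response Left.
Mutual best responses: (W, Center); (X, Right); (Z, Left).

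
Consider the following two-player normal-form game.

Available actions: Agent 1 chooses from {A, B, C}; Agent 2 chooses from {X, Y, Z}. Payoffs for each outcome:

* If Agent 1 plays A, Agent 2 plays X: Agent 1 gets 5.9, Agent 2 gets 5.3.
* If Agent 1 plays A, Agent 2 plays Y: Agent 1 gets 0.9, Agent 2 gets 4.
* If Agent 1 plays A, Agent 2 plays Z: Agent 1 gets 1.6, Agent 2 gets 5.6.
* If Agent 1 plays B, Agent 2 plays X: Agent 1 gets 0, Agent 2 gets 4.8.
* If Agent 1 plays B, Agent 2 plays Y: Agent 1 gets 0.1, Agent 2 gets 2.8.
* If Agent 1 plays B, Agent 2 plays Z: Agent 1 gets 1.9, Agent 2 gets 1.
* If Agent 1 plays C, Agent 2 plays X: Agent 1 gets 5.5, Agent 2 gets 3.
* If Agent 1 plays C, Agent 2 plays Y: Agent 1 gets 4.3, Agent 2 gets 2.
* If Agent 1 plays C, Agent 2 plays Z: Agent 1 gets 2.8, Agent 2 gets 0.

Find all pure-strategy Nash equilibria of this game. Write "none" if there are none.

No pure-strategy Nash equilibrium.

Mark each player's best response to every combination of opponents' strategies; a profile where every player is best-responding is a pure Nash equilibrium.
Agent 1 against X: payoffs 5.9, 0, 5.5 → best response A.
Agent 1 against Y: payoffs 0.9, 0.1, 4.3 → best response C.
Agent 1 against Z: payoffs 1.6, 1.9, 2.8 → best response C.
Agent 2 against A: payoffs 5.3, 4, 5.6 → best response Z.
Agent 2 against B: payoffs 4.8, 2.8, 1 → best response X.
Agent 2 against C: payoffs 3, 2, 0 → best response X.
No profile is a mutual best response for all players.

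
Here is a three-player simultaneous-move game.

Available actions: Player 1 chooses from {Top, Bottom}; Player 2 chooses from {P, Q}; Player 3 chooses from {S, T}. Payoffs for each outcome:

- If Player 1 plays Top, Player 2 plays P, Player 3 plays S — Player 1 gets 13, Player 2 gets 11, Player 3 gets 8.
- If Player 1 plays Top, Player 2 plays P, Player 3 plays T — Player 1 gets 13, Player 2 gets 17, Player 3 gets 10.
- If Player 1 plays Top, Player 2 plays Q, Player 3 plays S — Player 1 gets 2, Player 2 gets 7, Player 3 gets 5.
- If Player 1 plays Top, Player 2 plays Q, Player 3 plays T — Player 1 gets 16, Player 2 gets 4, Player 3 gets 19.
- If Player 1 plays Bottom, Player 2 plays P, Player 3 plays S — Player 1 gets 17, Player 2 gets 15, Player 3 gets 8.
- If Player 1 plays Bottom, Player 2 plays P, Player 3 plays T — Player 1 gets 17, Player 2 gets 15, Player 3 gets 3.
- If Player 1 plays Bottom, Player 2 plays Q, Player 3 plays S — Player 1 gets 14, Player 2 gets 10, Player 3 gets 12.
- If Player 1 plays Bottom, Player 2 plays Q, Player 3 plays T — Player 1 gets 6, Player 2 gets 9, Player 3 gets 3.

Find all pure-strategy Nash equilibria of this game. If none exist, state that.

(Bottom, P, S)

Mark each player's best response to every combination of opponents' strategies; a profile where every player is best-responding is a pure Nash equilibrium.
Player 1 against (P, S): payoffs 13, 17 → best response Bottom.
Player 1 against (P, T): payoffs 13, 17 → best response Bottom.
Player 1 against (Q, S): payoffs 2, 14 → best response Bottom.
Player 1 against (Q, T): payoffs 16, 6 → best response Top.
Player 2 against (Top, S): payoffs 11, 7 → best response P.
Player 2 against (Top, T): payoffs 17, 4 → best response P.
Player 2 against (Bottom, S): payoffs 15, 10 → best response P.
Player 2 against (Bottom, T): payoffs 15, 9 → best response P.
Player 3 against (Top, P): payoffs 8, 10 → best response T.
Player 3 against (Top, Q): payoffs 5, 19 → best response T.
Player 3 against (Bottom, P): payoffs 8, 3 → best response S.
Player 3 against (Bottom, Q): payoffs 12, 3 → best response S.
Mutual best responses: (Bottom, P, S).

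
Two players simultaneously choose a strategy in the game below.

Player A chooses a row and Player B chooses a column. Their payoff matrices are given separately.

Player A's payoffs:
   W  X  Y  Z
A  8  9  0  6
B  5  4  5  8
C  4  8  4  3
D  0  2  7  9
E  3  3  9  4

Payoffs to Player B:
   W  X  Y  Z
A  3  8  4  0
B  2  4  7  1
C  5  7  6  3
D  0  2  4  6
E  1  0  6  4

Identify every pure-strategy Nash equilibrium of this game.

(A, W): Player B can switch to X (3 → 8). Not NE.
(A, X): Player A gets 9, best alternative 8; Player B gets 8, best alternative 4. No profitable deviation — NE.
(A, Y): Player A can switch to B (0 → 5). Not NE.
(A, Z): Player A can switch to B (6 → 8). Not NE.
(B, W): Player A can switch to A (5 → 8). Not NE.
(B, X): Player A can switch to A (4 → 9). Not NE.
(B, Y): Player A can switch to D (5 → 7). Not NE.
(B, Z): Player A can switch to D (8 → 9). Not NE.
(C, W): Player A can switch to A (4 → 8). Not NE.
(C, X): Player A can switch to A (8 → 9). Not NE.
(C, Y): Player A can switch to B (4 → 5). Not NE.
(D, Z): Player A gets 9, best alternative 8; Player B gets 6, best alternative 4. No profitable deviation — NE.
(E, Y): Player A gets 9, best alternative 7; Player B gets 6, best alternative 4. No profitable deviation — NE.
(The remaining 7 profiles each have a profitable deviation by the same check.)

(A, X), (D, Z), (E, Y)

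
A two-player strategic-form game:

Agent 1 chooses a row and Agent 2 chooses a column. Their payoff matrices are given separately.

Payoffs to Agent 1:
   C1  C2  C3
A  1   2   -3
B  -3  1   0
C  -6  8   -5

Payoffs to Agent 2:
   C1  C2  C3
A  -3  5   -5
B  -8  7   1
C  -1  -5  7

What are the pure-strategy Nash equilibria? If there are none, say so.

none

Check each profile: it is a Nash equilibrium iff no player can strictly gain by switching unilaterally.
(A, C1): Agent 2 can switch to C2 (-3 → 5). Not NE.
(A, C2): Agent 1 can switch to C (2 → 8). Not NE.
(A, C3): Agent 1 can switch to B (-3 → 0). Not NE.
(B, C1): Agent 1 can switch to A (-3 → 1). Not NE.
(B, C2): Agent 1 can switch to A (1 → 2). Not NE.
(B, C3): Agent 2 can switch to C2 (1 → 7). Not NE.
(C, C1): Agent 1 can switch to A (-6 → 1). Not NE.
(C, C2): Agent 2 can switch to C1 (-5 → -1). Not NE.
(C, C3): Agent 1 can switch to A (-5 → -3). Not NE.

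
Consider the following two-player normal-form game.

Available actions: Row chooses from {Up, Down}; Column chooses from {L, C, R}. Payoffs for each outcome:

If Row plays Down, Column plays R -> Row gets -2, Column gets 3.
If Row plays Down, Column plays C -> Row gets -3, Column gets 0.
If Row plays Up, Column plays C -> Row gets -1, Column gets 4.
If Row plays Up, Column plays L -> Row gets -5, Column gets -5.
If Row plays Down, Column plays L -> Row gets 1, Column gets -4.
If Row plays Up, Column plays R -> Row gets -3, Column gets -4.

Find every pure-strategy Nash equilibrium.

(Up, L): Row can switch to Down (-5 → 1). Not NE.
(Up, C): Row gets -1, best alternative -3; Column gets 4, best alternative -4. No profitable deviation — NE.
(Up, R): Row can switch to Down (-3 → -2). Not NE.
(Down, L): Column can switch to C (-4 → 0). Not NE.
(Down, C): Row can switch to Up (-3 → -1). Not NE.
(Down, R): Row gets -2, best alternative -3; Column gets 3, best alternative 0. No profitable deviation — NE.

Pure-strategy Nash equilibria: (Up, C), (Down, R)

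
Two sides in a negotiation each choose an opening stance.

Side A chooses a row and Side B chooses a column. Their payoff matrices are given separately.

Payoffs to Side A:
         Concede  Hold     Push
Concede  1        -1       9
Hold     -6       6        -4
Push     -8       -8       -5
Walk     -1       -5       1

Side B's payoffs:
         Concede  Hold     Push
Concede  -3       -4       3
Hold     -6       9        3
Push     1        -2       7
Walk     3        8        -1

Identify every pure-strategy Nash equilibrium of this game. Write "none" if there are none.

For each strategy profile, look for a profitable unilateral deviation.
(Concede, Concede): Side B can switch to Push (-3 → 3). Not NE.
(Concede, Hold): Side A can switch to Hold (-1 → 6). Not NE.
(Concede, Push): Side A gets 9, best alternative 1; Side B gets 3, best alternative -3. No profitable deviation — NE.
(Hold, Concede): Side A can switch to Concede (-6 → 1). Not NE.
(Hold, Hold): Side A gets 6, best alternative -1; Side B gets 9, best alternative 3. No profitable deviation — NE.
(Hold, Push): Side A can switch to Concede (-4 → 9). Not NE.
(Push, Concede): Side A can switch to Concede (-8 → 1). Not NE.
(Push, Hold): Side A can switch to Concede (-8 → -1). Not NE.
(Push, Push): Side A can switch to Concede (-5 → 9). Not NE.
(Walk, Concede): Side A can switch to Concede (-1 → 1). Not NE.
(The remaining 2 profiles each have a profitable deviation by the same check.)

Pure-strategy Nash equilibria: (Concede, Push) and (Hold, Hold)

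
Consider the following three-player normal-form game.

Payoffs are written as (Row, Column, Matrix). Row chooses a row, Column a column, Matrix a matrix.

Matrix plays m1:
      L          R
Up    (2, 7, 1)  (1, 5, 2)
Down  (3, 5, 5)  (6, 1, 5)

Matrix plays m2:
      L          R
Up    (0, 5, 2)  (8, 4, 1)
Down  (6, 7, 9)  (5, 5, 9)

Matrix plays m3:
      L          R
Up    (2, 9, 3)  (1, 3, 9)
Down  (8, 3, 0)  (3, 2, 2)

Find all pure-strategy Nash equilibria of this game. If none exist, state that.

(Up, L, m1): Row can switch to Down (2 → 3). Not NE.
(Up, L, m2): Row can switch to Down (0 → 6). Not NE.
(Up, L, m3): Row can switch to Down (2 → 8). Not NE.
(Up, R, m1): Row can switch to Down (1 → 6). Not NE.
(Up, R, m2): Column can switch to L (4 → 5). Not NE.
(Up, R, m3): Row can switch to Down (1 → 3). Not NE.
(Down, L, m1): Matrix can switch to m2 (5 → 9). Not NE.
(Down, L, m2): Row gets 6, best alternative 0; Column gets 7, best alternative 5; Matrix gets 9, best alternative 5. No profitable deviation — NE.
(Down, L, m3): Matrix can switch to m1 (0 → 5). Not NE.
(Down, R, m1): Column can switch to L (1 → 5). Not NE.
(Down, R, m2): Row can switch to Up (5 → 8). Not NE.
(Down, R, m3): Column can switch to L (2 → 3). Not NE.

Pure NE: (Down, L, m2)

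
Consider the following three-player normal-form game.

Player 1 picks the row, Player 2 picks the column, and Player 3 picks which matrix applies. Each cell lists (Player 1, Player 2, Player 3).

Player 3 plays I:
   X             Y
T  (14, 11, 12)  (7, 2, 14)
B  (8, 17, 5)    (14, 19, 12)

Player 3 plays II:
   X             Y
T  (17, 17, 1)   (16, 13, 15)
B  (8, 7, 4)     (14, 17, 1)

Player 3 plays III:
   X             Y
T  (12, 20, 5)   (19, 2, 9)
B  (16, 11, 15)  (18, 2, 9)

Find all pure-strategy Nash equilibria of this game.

Player 1 against (X, I): payoffs 14, 8 → best response T.
Player 1 against (X, II): payoffs 17, 8 → best response T.
Player 1 against (X, III): payoffs 12, 16 → best response B.
Player 1 against (Y, I): payoffs 7, 14 → best response B.
Player 1 against (Y, II): payoffs 16, 14 → best response T.
Player 1 against (Y, III): payoffs 19, 18 → best response T.
Player 2 against (T, I): payoffs 11, 2 → best response X.
Player 2 against (T, II): payoffs 17, 13 → best response X.
Player 2 against (T, III): payoffs 20, 2 → best response X.
Player 2 against (B, I): payoffs 17, 19 → best response Y.
Player 2 against (B, II): payoffs 7, 17 → best response Y.
Player 2 against (B, III): payoffs 11, 2 → best response X.
Player 3 against (T, X): payoffs 12, 1, 5 → best response I.
Player 3 against (T, Y): payoffs 14, 15, 9 → best response II.
Player 3 against (B, X): payoffs 5, 4, 15 → best response III.
Player 3 against (B, Y): payoffs 12, 1, 9 → best response I.
Mutual best responses: (T, X, I); (B, X, III); (B, Y, I).

Pure-strategy Nash equilibria: (T, X, I); (B, X, III); (B, Y, I)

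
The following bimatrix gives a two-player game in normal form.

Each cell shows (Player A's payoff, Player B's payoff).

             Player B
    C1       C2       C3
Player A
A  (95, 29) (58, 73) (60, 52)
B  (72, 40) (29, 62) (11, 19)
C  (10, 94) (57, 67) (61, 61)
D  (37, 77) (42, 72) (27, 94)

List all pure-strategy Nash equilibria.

Check each profile: it is a Nash equilibrium iff no player can strictly gain by switching unilaterally.
(A, C1): Player B can switch to C2 (29 → 73). Not NE.
(A, C2): Player A gets 58, best alternative 57; Player B gets 73, best alternative 52. No profitable deviation — NE.
(A, C3): Player A can switch to C (60 → 61). Not NE.
(B, C1): Player A can switch to A (72 → 95). Not NE.
(B, C2): Player A can switch to A (29 → 58). Not NE.
(B, C3): Player A can switch to A (11 → 60). Not NE.
(C, C1): Player A can switch to A (10 → 95). Not NE.
(C, C2): Player A can switch to A (57 → 58). Not NE.
(C, C3): Player B can switch to C1 (61 → 94). Not NE.
(The remaining 3 profiles each have a profitable deviation by the same check.)

The unique pure-strategy Nash equilibrium is (A, C2).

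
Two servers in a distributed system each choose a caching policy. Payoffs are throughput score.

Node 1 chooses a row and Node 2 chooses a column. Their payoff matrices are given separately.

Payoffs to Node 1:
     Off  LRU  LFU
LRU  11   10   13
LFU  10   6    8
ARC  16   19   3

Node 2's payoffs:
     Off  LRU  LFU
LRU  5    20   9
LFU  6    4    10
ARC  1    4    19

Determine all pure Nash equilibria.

For each player, find the best response to each opponent profile; mutual best responses are the pure NE.
Node 1 against Off: payoffs 11, 10, 16 → best response ARC.
Node 1 against LRU: payoffs 10, 6, 19 → best response ARC.
Node 1 against LFU: payoffs 13, 8, 3 → best response LRU.
Node 2 against LRU: payoffs 5, 20, 9 → best response LRU.
Node 2 against LFU: payoffs 6, 4, 10 → best response LFU.
Node 2 against ARC: payoffs 1, 4, 19 → best response LFU.
No profile is a mutual best response for all players.

No pure-strategy Nash equilibrium.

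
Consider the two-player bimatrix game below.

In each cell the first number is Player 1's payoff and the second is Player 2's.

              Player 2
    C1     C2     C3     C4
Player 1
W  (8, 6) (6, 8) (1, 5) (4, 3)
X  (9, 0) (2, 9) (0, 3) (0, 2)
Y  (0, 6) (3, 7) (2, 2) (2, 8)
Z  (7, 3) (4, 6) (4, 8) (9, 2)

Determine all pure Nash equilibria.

(W, C1): Player 1 can switch to X (8 → 9). Not NE.
(W, C2): Player 1 gets 6, best alternative 4; Player 2 gets 8, best alternative 6. No profitable deviation — NE.
(W, C3): Player 1 can switch to Y (1 → 2). Not NE.
(W, C4): Player 1 can switch to Z (4 → 9). Not NE.
(X, C1): Player 2 can switch to C2 (0 → 9). Not NE.
(X, C2): Player 1 can switch to W (2 → 6). Not NE.
(X, C3): Player 1 can switch to W (0 → 1). Not NE.
(X, C4): Player 1 can switch to W (0 → 4). Not NE.
(Y, C1): Player 1 can switch to W (0 → 8). Not NE.
(Z, C3): Player 1 gets 4, best alternative 2; Player 2 gets 8, best alternative 6. No profitable deviation — NE.
(The remaining 6 profiles each have a profitable deviation by the same check.)

(W, C2) and (Z, C3)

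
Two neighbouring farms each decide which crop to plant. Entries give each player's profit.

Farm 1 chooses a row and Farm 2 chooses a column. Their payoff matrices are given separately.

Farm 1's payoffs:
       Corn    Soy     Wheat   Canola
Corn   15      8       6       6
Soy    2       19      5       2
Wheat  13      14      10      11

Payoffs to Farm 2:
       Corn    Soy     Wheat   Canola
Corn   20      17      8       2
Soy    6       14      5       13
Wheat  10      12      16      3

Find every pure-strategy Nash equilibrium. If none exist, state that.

Mark each player's best response to every combination of opponents' strategies; a profile where every player is best-responding is a pure Nash equilibrium.
Farm 1 against Corn: payoffs 15, 2, 13 → best response Corn.
Farm 1 against Soy: payoffs 8, 19, 14 → best response Soy.
Farm 1 against Wheat: payoffs 6, 5, 10 → best response Wheat.
Farm 1 against Canola: payoffs 6, 2, 11 → best response Wheat.
Farm 2 against Corn: payoffs 20, 17, 8, 2 → best response Corn.
Farm 2 against Soy: payoffs 6, 14, 5, 13 → best response Soy.
Farm 2 against Wheat: payoffs 10, 12, 16, 3 → best response Wheat.
Mutual best responses: (Corn, Corn); (Soy, Soy); (Wheat, Wheat).

Pure-strategy Nash equilibria: (Corn, Corn), (Soy, Soy), (Wheat, Wheat)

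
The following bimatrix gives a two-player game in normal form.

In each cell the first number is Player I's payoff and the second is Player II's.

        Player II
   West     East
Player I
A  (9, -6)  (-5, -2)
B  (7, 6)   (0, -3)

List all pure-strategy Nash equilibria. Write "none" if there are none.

(A, West): Player II can switch to East (-6 → -2). Not NE.
(A, East): Player I can switch to B (-5 → 0). Not NE.
(B, West): Player I can switch to A (7 → 9). Not NE.
(B, East): Player II can switch to West (-3 → 6). Not NE.

This game has no pure Nash equilibrium.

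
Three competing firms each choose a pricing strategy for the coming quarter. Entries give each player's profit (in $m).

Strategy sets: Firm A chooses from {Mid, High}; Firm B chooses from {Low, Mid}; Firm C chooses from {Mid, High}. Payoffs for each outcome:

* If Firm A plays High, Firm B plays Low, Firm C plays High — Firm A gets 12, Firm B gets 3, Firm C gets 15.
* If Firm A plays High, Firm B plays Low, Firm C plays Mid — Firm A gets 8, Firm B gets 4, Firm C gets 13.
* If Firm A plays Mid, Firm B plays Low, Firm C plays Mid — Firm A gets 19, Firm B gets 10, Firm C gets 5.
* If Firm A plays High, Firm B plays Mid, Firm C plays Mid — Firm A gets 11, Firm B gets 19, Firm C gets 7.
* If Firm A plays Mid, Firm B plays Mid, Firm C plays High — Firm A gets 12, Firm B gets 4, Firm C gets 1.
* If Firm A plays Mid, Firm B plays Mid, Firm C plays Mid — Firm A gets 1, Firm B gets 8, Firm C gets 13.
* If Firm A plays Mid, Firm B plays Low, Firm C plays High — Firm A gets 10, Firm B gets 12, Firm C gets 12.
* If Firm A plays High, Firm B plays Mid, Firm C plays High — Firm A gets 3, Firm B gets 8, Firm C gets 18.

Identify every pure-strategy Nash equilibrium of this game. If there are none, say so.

none

Firm A against (Low, Mid): payoffs 19, 8 → best response Mid.
Firm A against (Low, High): payoffs 10, 12 → best response High.
Firm A against (Mid, Mid): payoffs 1, 11 → best response High.
Firm A against (Mid, High): payoffs 12, 3 → best response Mid.
Firm B against (Mid, Mid): payoffs 10, 8 → best response Low.
Firm B against (Mid, High): payoffs 12, 4 → best response Low.
Firm B against (High, Mid): payoffs 4, 19 → best response Mid.
Firm B against (High, High): payoffs 3, 8 → best response Mid.
Firm C against (Mid, Low): payoffs 5, 12 → best response High.
Firm C against (Mid, Mid): payoffs 13, 1 → best response Mid.
Firm C against (High, Low): payoffs 13, 15 → best response High.
Firm C against (High, Mid): payoffs 7, 18 → best response High.
No profile is a mutual best response for all players.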